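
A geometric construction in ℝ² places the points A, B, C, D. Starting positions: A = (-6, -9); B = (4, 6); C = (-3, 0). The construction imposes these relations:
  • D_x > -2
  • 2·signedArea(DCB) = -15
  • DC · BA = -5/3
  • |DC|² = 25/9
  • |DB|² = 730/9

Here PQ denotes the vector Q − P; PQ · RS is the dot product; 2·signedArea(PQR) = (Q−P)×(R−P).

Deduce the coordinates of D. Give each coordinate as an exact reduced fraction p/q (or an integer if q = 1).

1. D_x = -5/3  [2·signedArea(DCB) = -15 ∩ DC · BA = -5/3]
2. D_y = -1  [2·signedArea(DCB) = -15 ∩ DC · BA = -5/3]
   → D = (-5/3, -1)

D = (-5/3, -1)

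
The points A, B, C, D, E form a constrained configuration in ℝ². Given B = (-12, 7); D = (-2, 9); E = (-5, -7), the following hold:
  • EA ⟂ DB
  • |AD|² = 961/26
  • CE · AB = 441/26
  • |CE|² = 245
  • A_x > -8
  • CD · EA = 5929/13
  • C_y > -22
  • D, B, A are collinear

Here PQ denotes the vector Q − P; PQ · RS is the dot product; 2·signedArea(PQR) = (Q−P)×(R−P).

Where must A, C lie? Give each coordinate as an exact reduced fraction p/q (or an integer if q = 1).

A = (-207/26, 203/26)
C = (2, -21)

1. A_x = -207/26  [D, B, A are collinear ∩ EA ⟂ DB]
2. A_y = 203/26  [D, B, A are collinear ∩ EA ⟂ DB]
   → A = (-207/26, 203/26)
3. C_x = 2  [CD · EA = 5929/13 ∩ CE · AB = 441/26]
4. C_y = -21  [CD · EA = 5929/13 ∩ CE · AB = 441/26]
   → C = (2, -21)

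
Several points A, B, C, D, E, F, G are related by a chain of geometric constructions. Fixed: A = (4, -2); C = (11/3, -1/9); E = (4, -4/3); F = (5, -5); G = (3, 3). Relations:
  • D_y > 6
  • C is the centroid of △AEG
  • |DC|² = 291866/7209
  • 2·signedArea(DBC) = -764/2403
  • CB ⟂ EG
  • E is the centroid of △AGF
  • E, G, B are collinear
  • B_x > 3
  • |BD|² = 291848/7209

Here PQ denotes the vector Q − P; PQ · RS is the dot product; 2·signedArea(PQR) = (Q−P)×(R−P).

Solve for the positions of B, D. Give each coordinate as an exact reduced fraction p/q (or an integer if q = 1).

B = (992/267, -80/801)
D = (610/267, 4886/801)

1. B_x = 992/267  [E, G, B are collinear ∩ CB ⟂ EG]
2. B_y = -80/801  [E, G, B are collinear ∩ CB ⟂ EG]
   → B = (992/267, -80/801)
3. D_x = 610/267  [line 1/89·x + -13/267·y + 652/2403 = 0 ∩ |BD|² = 291848/7209]
4. D_y = 4886/801  [line 1/89·x + -13/267·y + 652/2403 = 0 ∩ |BD|² = 291848/7209]
   → D = (610/267, 4886/801)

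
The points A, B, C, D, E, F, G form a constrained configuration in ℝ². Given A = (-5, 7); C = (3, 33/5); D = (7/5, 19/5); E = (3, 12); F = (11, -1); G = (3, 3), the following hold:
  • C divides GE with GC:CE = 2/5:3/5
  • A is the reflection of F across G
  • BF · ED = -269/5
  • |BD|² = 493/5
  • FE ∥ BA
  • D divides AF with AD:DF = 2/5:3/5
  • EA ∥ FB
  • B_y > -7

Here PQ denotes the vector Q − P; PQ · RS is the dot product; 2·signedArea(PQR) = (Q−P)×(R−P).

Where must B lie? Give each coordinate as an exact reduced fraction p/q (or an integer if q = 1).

B = (3, -6)

1. B_x = 3  [FE ∥ BA ∩ EA ∥ FB]
2. B_y = -6  [FE ∥ BA ∩ EA ∥ FB]
   → B = (3, -6)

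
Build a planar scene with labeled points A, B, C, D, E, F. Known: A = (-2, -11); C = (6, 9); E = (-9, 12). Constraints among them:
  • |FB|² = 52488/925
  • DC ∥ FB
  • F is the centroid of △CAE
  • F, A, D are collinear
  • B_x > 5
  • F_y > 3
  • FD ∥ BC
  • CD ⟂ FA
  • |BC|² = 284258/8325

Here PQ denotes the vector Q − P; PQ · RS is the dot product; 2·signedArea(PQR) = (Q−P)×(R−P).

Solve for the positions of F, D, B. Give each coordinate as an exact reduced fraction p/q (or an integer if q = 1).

B = (16273/2775, 8764/2775)
D = (-1416/925, 8487/925)
F = (-5/3, 10/3)

1. F_x = -5/3  [F is the centroid of △CAE]
2. F_y = 10/3  [F is the centroid of △CAE]
   → F = (-5/3, 10/3)
3. D_x = -1416/925  [F, A, D are collinear ∩ CD ⟂ FA]
4. D_y = 8487/925  [F, A, D are collinear ∩ CD ⟂ FA]
   → D = (-1416/925, 8487/925)
5. B_x = 16273/2775  [FD ∥ BC ∩ DC ∥ FB]
6. B_y = 8764/2775  [FD ∥ BC ∩ DC ∥ FB]
   → B = (16273/2775, 8764/2775)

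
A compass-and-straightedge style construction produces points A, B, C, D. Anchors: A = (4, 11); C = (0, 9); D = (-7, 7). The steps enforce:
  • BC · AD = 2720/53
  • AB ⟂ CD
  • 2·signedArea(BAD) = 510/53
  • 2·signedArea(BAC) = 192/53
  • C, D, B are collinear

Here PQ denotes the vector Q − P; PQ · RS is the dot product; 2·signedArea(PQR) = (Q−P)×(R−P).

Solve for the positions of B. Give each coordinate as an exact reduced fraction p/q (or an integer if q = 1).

B = (224/53, 541/53)

1. B_x = 224/53  [C, D, B are collinear ∩ AB ⟂ CD]
2. B_y = 541/53  [C, D, B are collinear ∩ AB ⟂ CD]
   → B = (224/53, 541/53)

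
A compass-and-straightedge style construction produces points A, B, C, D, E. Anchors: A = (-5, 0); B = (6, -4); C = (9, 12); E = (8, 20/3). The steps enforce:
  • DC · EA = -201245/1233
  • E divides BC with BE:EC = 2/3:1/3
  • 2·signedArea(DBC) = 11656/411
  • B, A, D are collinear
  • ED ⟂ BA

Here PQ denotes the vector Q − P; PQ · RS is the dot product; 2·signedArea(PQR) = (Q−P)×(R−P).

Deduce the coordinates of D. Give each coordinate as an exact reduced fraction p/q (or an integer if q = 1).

D = (1784/411, -1396/411)

1. D_x = 1784/411  [B, A, D are collinear ∩ ED ⟂ BA]
2. D_y = -1396/411  [B, A, D are collinear ∩ ED ⟂ BA]
   → D = (1784/411, -1396/411)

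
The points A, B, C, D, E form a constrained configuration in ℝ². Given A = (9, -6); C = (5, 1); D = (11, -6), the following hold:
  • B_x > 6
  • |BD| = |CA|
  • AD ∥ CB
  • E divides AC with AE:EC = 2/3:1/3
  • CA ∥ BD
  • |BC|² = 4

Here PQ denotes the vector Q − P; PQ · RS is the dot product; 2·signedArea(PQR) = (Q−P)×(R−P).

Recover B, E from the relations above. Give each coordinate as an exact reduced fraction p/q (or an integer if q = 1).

B = (7, 1)
E = (19/3, -4/3)

1. B_x = 7  [CA ∥ BD ∩ AD ∥ CB]
2. B_y = 1  [CA ∥ BD ∩ AD ∥ CB]
   → B = (7, 1)
3. E_x = 19/3  [E divides AC with AE:EC = 2/3:1/3]
4. E_y = -4/3  [E divides AC with AE:EC = 2/3:1/3]
   → E = (19/3, -4/3)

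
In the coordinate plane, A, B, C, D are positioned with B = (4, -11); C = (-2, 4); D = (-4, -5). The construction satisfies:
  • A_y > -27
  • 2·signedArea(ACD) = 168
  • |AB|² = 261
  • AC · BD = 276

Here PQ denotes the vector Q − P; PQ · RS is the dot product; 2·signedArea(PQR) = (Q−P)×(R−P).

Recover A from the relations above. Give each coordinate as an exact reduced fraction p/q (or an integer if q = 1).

A = (10, -26)

1. A_x = 10  [2·signedArea(ACD) = 168 ∩ AC · BD = 276]
2. A_y = -26  [2·signedArea(ACD) = 168 ∩ AC · BD = 276]
   → A = (10, -26)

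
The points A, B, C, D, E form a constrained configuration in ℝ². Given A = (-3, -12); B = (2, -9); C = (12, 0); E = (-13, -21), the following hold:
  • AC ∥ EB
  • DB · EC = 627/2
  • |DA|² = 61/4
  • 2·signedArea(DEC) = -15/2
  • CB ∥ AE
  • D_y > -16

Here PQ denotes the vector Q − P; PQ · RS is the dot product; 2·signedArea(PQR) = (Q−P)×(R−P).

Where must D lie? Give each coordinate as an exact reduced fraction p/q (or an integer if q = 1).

1. D_x = -11/2  [2·signedArea(DEC) = -15/2 ∩ DB · EC = 627/2]
2. D_y = -15  [2·signedArea(DEC) = -15/2 ∩ DB · EC = 627/2]
   → D = (-11/2, -15)

D = (-11/2, -15)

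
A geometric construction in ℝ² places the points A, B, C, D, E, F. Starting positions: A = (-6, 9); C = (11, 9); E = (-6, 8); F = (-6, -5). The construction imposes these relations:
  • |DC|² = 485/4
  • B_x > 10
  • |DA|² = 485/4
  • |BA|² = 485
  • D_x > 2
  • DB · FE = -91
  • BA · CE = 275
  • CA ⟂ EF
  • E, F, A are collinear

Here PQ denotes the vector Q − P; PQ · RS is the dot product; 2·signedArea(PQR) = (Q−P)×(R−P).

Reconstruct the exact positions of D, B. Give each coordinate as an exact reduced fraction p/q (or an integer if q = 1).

1. B_x = 11  [line 17·x + 1·y + -182 = 0 ∩ |BA|² = 485]
2. B_y = -5  [line 17·x + 1·y + -182 = 0 ∩ |BA|² = 485]
   → B = (11, -5)
3. D_y = 2  [DB · FE = -91]
4. D_x = 5/2  [|DA|² = 485/4]
   → D = (5/2, 2)

B = (11, -5)
D = (5/2, 2)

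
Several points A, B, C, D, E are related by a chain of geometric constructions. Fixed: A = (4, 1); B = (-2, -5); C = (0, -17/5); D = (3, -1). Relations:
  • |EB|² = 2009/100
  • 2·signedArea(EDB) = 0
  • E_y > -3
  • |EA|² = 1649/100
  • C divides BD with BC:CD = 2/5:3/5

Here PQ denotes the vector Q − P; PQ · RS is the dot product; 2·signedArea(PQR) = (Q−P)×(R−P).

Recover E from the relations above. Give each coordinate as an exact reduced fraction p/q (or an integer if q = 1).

E = (3/2, -11/5)

1. E_x = 3/2  [line 4·x + -5·y + -17 = 0 ∩ |EB|² = 2009/100]
2. E_y = -11/5  [line 4·x + -5·y + -17 = 0 ∩ |EB|² = 2009/100]
   → E = (3/2, -11/5)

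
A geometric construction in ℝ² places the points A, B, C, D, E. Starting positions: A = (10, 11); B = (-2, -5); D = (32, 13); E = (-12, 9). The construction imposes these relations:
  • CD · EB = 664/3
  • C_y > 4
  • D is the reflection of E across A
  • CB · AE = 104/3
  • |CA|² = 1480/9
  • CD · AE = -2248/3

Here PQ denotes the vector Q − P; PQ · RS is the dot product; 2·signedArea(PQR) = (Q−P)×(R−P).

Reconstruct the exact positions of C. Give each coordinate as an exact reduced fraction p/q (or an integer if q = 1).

1. C_x = -4/3  [CD · EB = 664/3 ∩ CB · AE = 104/3]
2. C_y = 5  [CD · EB = 664/3 ∩ CB · AE = 104/3]
   → C = (-4/3, 5)

C = (-4/3, 5)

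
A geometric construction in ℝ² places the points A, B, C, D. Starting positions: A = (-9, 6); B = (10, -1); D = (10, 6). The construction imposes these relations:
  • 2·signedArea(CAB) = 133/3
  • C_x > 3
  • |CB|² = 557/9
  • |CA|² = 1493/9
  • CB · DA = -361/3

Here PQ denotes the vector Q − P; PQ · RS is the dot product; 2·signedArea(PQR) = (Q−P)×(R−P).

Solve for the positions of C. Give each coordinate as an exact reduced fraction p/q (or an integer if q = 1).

1. C_x = 11/3  [CB · DA = -361/3 ∩ 2·signedArea(CAB) = 133/3]
2. C_y = 11/3  [CB · DA = -361/3 ∩ 2·signedArea(CAB) = 133/3]
   → C = (11/3, 11/3)

C = (11/3, 11/3)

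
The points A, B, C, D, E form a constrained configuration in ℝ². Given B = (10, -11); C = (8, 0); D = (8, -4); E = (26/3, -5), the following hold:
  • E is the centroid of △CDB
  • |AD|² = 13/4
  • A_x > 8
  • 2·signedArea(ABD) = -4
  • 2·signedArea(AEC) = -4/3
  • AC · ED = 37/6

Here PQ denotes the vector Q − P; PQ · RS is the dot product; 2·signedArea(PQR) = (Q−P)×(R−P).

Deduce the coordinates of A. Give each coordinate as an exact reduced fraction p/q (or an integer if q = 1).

1. A_x = 9  [2·signedArea(AEC) = -4/3 ∩ 2·signedArea(ABD) = -4]
2. A_y = -11/2  [2·signedArea(AEC) = -4/3 ∩ 2·signedArea(ABD) = -4]
   → A = (9, -11/2)

A = (9, -11/2)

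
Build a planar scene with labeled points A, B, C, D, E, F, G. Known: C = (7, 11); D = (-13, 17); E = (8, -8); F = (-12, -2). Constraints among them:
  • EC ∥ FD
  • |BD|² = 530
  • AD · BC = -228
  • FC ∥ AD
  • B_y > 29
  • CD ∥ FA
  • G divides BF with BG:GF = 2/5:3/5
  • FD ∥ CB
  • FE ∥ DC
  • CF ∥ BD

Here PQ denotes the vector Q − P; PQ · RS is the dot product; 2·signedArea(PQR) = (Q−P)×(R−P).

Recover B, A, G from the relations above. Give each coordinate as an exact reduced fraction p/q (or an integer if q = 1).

A = (-32, 4)
B = (6, 30)
G = (-6/5, 86/5)

1. B_x = 6  [CF ∥ BD ∩ FD ∥ CB]
2. B_y = 30  [CF ∥ BD ∩ FD ∥ CB]
   → B = (6, 30)
3. A_x = -32  [FC ∥ AD ∩ CD ∥ FA]
4. A_y = 4  [FC ∥ AD ∩ CD ∥ FA]
   → A = (-32, 4)
5. G_x = -6/5  [G divides BF with BG:GF = 2/5:3/5]
6. G_y = 86/5  [G divides BF with BG:GF = 2/5:3/5]
   → G = (-6/5, 86/5)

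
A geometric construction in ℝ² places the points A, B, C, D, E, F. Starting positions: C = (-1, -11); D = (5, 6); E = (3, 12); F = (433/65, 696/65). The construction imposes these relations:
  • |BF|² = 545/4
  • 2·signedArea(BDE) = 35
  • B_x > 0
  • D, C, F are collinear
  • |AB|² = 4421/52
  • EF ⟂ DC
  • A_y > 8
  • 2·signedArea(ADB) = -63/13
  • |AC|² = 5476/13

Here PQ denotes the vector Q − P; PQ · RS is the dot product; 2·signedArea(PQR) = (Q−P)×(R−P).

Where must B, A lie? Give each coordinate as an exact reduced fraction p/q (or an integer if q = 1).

1. B_x = 1  [line -6·x + -2·y + 7 = 0 ∩ |BF|² = 545/4]
2. B_y = 1/2  [line -6·x + -2·y + 7 = 0 ∩ |BF|² = 545/4]
   → B = (1, 1/2)
3. A_x = 379/65  [line 11/2·x + -4·y + 35/26 = 0 ∩ |AC|² = 5476/13]
4. A_y = 543/65  [line 11/2·x + -4·y + 35/26 = 0 ∩ |AC|² = 5476/13]
   → A = (379/65, 543/65)

A = (379/65, 543/65)
B = (1, 1/2)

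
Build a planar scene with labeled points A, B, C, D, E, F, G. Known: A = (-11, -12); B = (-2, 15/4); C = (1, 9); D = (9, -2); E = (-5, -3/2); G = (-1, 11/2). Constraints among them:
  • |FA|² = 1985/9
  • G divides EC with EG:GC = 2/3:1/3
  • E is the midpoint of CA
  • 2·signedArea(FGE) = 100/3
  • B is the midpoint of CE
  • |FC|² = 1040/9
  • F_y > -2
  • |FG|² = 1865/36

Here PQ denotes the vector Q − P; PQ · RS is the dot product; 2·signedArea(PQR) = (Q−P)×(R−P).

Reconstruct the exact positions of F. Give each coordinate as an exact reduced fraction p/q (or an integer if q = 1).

F = (-1/3, -5/3)

1. F_x = -1/3  [line 7·x + -4·y + -13/3 = 0 ∩ |FA|² = 1985/9]
2. F_y = -5/3  [line 7·x + -4·y + -13/3 = 0 ∩ |FA|² = 1985/9]
   → F = (-1/3, -5/3)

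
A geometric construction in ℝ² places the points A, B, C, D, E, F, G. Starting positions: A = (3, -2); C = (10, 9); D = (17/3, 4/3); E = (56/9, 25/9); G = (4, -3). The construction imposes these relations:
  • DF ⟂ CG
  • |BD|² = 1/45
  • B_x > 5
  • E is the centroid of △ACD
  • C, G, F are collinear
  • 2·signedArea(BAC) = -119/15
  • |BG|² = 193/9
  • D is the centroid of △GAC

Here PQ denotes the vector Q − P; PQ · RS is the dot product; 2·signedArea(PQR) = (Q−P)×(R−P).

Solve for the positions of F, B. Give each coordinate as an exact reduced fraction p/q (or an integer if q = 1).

B = (29/5, 19/15)
F = (91/15, 17/15)

1. F_x = 91/15  [C, G, F are collinear ∩ DF ⟂ CG]
2. F_y = 17/15  [C, G, F are collinear ∩ DF ⟂ CG]
   → F = (91/15, 17/15)
3. B_x = 29/5  [line -11·x + 7·y + 824/15 = 0 ∩ |BG|² = 193/9]
4. B_y = 19/15  [line -11·x + 7·y + 824/15 = 0 ∩ |BG|² = 193/9]
   → B = (29/5, 19/15)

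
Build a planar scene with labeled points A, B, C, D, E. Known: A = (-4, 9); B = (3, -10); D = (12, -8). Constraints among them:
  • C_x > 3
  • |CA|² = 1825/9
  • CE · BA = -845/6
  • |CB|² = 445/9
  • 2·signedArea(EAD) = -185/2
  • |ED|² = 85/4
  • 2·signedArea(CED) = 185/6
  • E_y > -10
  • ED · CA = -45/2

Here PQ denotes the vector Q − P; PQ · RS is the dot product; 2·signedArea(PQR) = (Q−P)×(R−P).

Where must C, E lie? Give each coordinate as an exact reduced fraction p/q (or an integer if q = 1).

1. E_x = 15/2  [line 17·x + 16·y + 33/2 = 0 ∩ |ED|² = 85/4]
2. E_y = -9  [line 17·x + 16·y + 33/2 = 0 ∩ |ED|² = 85/4]
   → E = (15/2, -9)
3. C_x = 11/3  [2·signedArea(CED) = 185/6 ∩ ED · CA = -45/2]
4. C_y = -3  [2·signedArea(CED) = 185/6 ∩ ED · CA = -45/2]
   → C = (11/3, -3)

C = (11/3, -3)
E = (15/2, -9)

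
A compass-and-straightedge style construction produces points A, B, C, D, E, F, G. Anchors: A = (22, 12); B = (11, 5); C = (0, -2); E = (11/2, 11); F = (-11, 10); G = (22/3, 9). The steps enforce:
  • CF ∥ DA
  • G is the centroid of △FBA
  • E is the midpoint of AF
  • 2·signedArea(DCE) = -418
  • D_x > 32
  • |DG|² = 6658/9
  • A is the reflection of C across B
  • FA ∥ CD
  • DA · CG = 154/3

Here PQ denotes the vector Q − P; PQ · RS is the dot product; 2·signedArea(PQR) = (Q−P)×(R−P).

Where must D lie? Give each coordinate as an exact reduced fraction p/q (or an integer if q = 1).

1. D_x = 33  [CF ∥ DA ∩ FA ∥ CD]
2. D_y = 0  [CF ∥ DA ∩ FA ∥ CD]
   → D = (33, 0)

D = (33, 0)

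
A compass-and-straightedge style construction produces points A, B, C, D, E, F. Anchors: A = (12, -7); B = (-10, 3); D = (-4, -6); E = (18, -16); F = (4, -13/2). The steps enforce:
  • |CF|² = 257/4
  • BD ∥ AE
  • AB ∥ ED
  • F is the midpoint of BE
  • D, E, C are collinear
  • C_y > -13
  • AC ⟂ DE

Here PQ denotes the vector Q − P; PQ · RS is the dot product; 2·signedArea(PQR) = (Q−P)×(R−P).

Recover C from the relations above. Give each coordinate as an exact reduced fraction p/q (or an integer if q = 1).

C = (1407/146, -1781/146)

1. C_x = 1407/146  [D, E, C are collinear ∩ AC ⟂ DE]
2. C_y = -1781/146  [D, E, C are collinear ∩ AC ⟂ DE]
   → C = (1407/146, -1781/146)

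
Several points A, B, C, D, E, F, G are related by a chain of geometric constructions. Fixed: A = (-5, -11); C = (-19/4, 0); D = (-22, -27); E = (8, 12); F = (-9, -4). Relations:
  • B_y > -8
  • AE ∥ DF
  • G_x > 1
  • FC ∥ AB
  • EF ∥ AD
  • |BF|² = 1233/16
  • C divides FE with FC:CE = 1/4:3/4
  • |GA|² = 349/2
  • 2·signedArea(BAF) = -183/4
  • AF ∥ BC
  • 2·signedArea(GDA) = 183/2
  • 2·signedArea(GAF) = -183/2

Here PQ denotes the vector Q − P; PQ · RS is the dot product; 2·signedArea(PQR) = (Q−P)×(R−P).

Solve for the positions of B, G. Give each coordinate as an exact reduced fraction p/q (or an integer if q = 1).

B = (-3/4, -7)
G = (3/2, 1/2)

1. B_x = -3/4  [AF ∥ BC ∩ FC ∥ AB]
2. B_y = -7  [AF ∥ BC ∩ FC ∥ AB]
   → B = (-3/4, -7)
3. G_x = 3/2  [2·signedArea(GAF) = -183/2 ∩ 2·signedArea(GDA) = 183/2]
4. G_y = 1/2  [2·signedArea(GAF) = -183/2 ∩ 2·signedArea(GDA) = 183/2]
   → G = (3/2, 1/2)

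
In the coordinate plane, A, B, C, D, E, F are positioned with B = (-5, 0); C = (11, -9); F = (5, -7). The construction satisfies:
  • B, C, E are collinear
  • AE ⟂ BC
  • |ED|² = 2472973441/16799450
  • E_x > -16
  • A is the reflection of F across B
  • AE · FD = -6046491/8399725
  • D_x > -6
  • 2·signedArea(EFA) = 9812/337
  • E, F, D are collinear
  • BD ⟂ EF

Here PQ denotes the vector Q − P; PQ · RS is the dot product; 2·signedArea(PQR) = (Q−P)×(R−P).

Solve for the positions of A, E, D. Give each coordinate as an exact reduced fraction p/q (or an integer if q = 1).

A = (-15, 7)
D = (-89352149/16799450, -8509457/16799450)
E = (-5253/337, 2007/337)

1. A_x = -15  [A is the reflection of F across B]
2. A_y = 7  [A is the reflection of F across B]
   → A = (-15, 7)
3. E_x = -5253/337  [B, C, E are collinear ∩ AE ⟂ BC]
4. E_y = 2007/337  [B, C, E are collinear ∩ AE ⟂ BC]
   → E = (-5253/337, 2007/337)
5. D_x = -89352149/16799450  [E, F, D are collinear ∩ BD ⟂ EF]
6. D_y = -8509457/16799450  [E, F, D are collinear ∩ BD ⟂ EF]
   → D = (-89352149/16799450, -8509457/16799450)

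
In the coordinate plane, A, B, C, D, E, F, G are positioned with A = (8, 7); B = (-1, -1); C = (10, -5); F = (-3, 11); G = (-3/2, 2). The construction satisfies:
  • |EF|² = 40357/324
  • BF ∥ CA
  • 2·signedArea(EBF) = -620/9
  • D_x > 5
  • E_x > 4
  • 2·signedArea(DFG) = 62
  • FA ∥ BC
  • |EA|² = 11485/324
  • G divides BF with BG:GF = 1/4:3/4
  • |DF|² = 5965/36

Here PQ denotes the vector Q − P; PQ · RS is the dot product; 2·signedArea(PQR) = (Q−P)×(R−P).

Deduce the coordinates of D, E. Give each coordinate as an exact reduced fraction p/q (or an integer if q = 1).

1. D_x = 11/2  [line 9·x + 3/2·y + -103/2 = 0 ∩ |DF|² = 5965/36]
2. D_y = 4/3  [line 9·x + 3/2·y + -103/2 = 0 ∩ |DF|² = 5965/36]
   → D = (11/2, 4/3)
3. E_x = 25/6  [line -12·x + -2·y + 494/9 = 0 ∩ |EA|² = 11485/324]
4. E_y = 22/9  [line -12·x + -2·y + 494/9 = 0 ∩ |EA|² = 11485/324]
   → E = (25/6, 22/9)

D = (11/2, 4/3)
E = (25/6, 22/9)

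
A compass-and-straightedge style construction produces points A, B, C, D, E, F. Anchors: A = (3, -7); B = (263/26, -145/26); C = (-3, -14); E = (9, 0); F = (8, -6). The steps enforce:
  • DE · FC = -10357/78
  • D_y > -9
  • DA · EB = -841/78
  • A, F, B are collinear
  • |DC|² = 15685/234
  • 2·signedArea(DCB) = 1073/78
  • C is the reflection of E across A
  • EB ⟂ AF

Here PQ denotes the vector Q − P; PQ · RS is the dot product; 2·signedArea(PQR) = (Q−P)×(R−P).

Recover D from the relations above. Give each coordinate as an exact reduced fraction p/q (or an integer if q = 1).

1. D_x = 263/78  [DE · FC = -10357/78 ∩ 2·signedArea(DCB) = 1073/78]
2. D_y = -691/78  [DE · FC = -10357/78 ∩ 2·signedArea(DCB) = 1073/78]
   → D = (263/78, -691/78)

D = (263/78, -691/78)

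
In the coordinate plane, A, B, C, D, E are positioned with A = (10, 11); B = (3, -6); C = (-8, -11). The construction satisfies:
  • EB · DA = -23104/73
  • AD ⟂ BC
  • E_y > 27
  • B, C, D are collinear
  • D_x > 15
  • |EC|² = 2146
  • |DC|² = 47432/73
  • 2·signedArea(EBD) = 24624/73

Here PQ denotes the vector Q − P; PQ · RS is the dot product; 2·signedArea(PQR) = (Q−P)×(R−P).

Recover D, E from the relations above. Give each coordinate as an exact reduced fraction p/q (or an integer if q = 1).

1. D_x = 1110/73  [B, C, D are collinear ∩ AD ⟂ BC]
2. D_y = -33/73  [B, C, D are collinear ∩ AD ⟂ BC]
   → D = (1110/73, -33/73)
3. E_x = 17  [line -405/73·x + 891/73·y + -18063/73 = 0 ∩ |EC|² = 2146]
4. E_y = 28  [line -405/73·x + 891/73·y + -18063/73 = 0 ∩ |EC|² = 2146]
   → E = (17, 28)

D = (1110/73, -33/73)
E = (17, 28)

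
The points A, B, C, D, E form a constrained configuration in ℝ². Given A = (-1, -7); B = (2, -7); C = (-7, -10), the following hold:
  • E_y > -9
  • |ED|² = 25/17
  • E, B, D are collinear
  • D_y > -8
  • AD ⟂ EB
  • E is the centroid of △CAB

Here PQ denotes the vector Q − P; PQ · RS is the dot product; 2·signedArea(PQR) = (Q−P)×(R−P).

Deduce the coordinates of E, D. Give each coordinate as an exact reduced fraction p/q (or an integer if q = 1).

1. E_x = -2  [E is the centroid of △CAB]
2. E_y = -8  [E is the centroid of △CAB]
   → E = (-2, -8)
3. D_x = -14/17  [E, B, D are collinear ∩ AD ⟂ EB]
4. D_y = -131/17  [E, B, D are collinear ∩ AD ⟂ EB]
   → D = (-14/17, -131/17)

D = (-14/17, -131/17)
E = (-2, -8)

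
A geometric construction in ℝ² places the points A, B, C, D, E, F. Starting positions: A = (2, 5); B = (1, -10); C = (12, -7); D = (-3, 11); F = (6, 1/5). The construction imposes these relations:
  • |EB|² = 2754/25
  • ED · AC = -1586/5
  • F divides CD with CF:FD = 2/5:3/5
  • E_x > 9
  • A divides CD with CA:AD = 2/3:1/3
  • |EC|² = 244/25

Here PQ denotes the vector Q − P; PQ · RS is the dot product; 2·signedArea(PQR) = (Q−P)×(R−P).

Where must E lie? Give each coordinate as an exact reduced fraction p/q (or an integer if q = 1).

E = (10, -23/5)

1. E_x = 10  [line -10·x + 12·y + 776/5 = 0 ∩ |EC|² = 244/25]
2. E_y = -23/5  [line -10·x + 12·y + 776/5 = 0 ∩ |EC|² = 244/25]
   → E = (10, -23/5)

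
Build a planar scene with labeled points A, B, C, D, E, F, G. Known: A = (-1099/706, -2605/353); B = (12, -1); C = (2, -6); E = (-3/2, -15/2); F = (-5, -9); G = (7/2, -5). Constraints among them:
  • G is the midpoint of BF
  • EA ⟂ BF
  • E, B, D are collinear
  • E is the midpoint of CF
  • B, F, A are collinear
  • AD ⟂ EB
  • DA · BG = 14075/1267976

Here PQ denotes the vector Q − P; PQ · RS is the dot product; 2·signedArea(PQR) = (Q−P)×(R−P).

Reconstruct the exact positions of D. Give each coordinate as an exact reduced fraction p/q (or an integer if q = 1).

D = (-950307/633988, -4754585/633988)

1. D_x = -950307/633988  [E, B, D are collinear ∩ AD ⟂ EB]
2. D_y = -4754585/633988  [E, B, D are collinear ∩ AD ⟂ EB]
   → D = (-950307/633988, -4754585/633988)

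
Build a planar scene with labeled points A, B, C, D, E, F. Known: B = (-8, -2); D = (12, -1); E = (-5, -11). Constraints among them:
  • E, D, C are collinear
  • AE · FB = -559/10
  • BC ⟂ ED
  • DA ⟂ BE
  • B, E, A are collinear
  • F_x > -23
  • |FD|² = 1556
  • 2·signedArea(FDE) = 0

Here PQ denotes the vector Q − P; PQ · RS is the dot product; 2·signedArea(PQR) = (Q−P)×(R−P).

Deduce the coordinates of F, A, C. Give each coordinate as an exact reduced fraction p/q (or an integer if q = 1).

1. A_x = -63/10  [B, E, A are collinear ∩ DA ⟂ BE]
2. A_y = -71/10  [B, E, A are collinear ∩ DA ⟂ BE]
   → A = (-63/10, -71/10)
3. C_x = -1282/389  [E, D, C are collinear ∩ BC ⟂ ED]
4. C_y = -3889/389  [E, D, C are collinear ∩ BC ⟂ ED]
   → C = (-1282/389, -3889/389)
5. F_x = -22  [2·signedArea(FDE) = 0 ∩ AE · FB = -559/10]
6. F_y = -21  [2·signedArea(FDE) = 0 ∩ AE · FB = -559/10]
   → F = (-22, -21)

A = (-63/10, -71/10)
C = (-1282/389, -3889/389)
F = (-22, -21)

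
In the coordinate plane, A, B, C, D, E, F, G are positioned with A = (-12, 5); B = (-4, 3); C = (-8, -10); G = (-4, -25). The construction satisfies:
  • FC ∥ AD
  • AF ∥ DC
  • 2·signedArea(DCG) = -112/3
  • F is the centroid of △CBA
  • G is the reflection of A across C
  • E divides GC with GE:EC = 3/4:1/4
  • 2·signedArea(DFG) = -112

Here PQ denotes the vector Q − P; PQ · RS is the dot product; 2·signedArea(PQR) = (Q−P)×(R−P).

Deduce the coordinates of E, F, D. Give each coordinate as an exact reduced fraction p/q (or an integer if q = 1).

D = (-12, -13/3)
E = (-7, -55/4)
F = (-8, -2/3)

1. E_x = -7  [E divides GC with GE:EC = 3/4:1/4]
2. E_y = -55/4  [E divides GC with GE:EC = 3/4:1/4]
   → E = (-7, -55/4)
3. F_x = -8  [F is the centroid of △CBA]
4. F_y = -2/3  [F is the centroid of △CBA]
   → F = (-8, -2/3)
5. D_x = -12  [AF ∥ DC ∩ FC ∥ AD]
6. D_y = -13/3  [AF ∥ DC ∩ FC ∥ AD]
   → D = (-12, -13/3)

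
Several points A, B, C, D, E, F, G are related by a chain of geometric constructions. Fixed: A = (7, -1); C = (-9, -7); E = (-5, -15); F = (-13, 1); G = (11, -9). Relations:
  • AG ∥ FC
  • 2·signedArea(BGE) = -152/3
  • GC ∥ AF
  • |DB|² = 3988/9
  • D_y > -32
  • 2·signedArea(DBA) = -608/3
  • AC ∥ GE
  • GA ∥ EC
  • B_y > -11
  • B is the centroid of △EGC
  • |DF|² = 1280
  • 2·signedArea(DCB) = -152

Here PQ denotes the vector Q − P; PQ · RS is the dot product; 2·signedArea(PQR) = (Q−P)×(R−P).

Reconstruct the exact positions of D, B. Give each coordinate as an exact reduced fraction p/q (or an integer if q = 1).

1. B_x = -1  [B is the centroid of △EGC]
2. B_y = -31/3  [B is the centroid of △EGC]
   → B = (-1, -31/3)
3. D_x = 3  [2·signedArea(DCB) = -152 ∩ 2·signedArea(DBA) = -608/3]
4. D_y = -31  [2·signedArea(DCB) = -152 ∩ 2·signedArea(DBA) = -608/3]
   → D = (3, -31)

B = (-1, -31/3)
D = (3, -31)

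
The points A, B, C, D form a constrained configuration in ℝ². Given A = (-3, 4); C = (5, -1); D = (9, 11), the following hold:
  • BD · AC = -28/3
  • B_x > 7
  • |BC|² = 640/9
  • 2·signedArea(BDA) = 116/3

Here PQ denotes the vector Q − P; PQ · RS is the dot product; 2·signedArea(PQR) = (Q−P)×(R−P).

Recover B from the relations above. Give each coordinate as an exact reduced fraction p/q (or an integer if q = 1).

1. B_x = 23/3  [BD · AC = -28/3 ∩ 2·signedArea(BDA) = 116/3]
2. B_y = 7  [BD · AC = -28/3 ∩ 2·signedArea(BDA) = 116/3]
   → B = (23/3, 7)

B = (23/3, 7)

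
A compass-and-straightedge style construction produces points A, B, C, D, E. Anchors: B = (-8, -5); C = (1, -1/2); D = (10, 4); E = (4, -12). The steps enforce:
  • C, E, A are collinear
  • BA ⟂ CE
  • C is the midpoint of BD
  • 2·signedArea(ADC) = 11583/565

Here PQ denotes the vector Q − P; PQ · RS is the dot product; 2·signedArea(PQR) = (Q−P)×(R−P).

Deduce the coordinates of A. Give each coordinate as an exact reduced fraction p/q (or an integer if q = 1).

A = (862/565, -1421/565)

1. A_x = 862/565  [C, E, A are collinear ∩ BA ⟂ CE]
2. A_y = -1421/565  [C, E, A are collinear ∩ BA ⟂ CE]
   → A = (862/565, -1421/565)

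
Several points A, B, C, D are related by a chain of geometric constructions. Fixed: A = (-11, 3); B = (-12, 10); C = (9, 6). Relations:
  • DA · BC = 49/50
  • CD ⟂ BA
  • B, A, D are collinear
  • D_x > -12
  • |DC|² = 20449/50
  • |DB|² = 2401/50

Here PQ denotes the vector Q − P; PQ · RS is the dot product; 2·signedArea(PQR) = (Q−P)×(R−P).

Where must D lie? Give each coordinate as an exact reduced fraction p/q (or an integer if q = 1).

D = (-551/50, 157/50)

1. D_x = -551/50  [B, A, D are collinear ∩ CD ⟂ BA]
2. D_y = 157/50  [B, A, D are collinear ∩ CD ⟂ BA]
   → D = (-551/50, 157/50)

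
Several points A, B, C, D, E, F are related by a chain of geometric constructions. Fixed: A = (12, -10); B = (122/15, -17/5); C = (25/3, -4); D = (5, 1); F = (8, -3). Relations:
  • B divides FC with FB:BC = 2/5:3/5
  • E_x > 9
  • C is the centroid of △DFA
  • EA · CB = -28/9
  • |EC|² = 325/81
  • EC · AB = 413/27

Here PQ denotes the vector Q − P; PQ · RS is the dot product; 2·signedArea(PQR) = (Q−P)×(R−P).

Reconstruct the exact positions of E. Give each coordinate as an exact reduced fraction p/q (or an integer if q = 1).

E = (85/9, -17/3)

1. E_x = 85/9  [EA · CB = -28/9 ∩ EC · AB = 413/27]
2. E_y = -17/3  [EA · CB = -28/9 ∩ EC · AB = 413/27]
   → E = (85/9, -17/3)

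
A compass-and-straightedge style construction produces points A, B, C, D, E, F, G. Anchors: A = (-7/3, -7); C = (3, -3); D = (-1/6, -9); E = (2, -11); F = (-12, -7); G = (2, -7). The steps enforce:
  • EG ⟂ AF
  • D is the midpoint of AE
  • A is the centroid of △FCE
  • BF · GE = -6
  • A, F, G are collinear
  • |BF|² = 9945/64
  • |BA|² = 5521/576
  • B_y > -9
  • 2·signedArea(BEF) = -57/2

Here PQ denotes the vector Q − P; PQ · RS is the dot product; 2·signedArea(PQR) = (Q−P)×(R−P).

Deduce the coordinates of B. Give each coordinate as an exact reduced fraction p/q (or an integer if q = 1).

1. B_x = 3/8  [2·signedArea(BEF) = -57/2 ∩ BF · GE = -6]
2. B_y = -17/2  [2·signedArea(BEF) = -57/2 ∩ BF · GE = -6]
   → B = (3/8, -17/2)

B = (3/8, -17/2)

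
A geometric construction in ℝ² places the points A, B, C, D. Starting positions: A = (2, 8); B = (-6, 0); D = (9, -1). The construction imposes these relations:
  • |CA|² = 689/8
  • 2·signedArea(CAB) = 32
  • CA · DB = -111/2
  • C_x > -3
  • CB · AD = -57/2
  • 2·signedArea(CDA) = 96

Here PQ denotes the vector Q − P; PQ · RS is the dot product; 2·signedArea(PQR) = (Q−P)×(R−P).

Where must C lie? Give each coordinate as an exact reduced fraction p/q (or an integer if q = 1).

1. C_x = -9/4  [2·signedArea(CAB) = 32 ∩ CB · AD = -57/2]
2. C_y = -1/4  [2·signedArea(CAB) = 32 ∩ CB · AD = -57/2]
   → C = (-9/4, -1/4)

C = (-9/4, -1/4)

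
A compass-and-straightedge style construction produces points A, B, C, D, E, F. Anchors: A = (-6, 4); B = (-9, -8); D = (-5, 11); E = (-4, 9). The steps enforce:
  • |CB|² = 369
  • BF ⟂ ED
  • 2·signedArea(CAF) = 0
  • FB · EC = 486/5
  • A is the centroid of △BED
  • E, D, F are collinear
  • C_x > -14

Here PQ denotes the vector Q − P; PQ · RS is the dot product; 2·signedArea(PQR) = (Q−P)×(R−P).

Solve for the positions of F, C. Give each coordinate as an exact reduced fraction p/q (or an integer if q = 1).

C = (-69/5, 53/5)
F = (9/5, -13/5)

1. F_x = 9/5  [E, D, F are collinear ∩ BF ⟂ ED]
2. F_y = -13/5  [E, D, F are collinear ∩ BF ⟂ ED]
   → F = (9/5, -13/5)
3. C_x = -69/5  [2·signedArea(CAF) = 0 ∩ FB · EC = 486/5]
4. C_y = 53/5  [2·signedArea(CAF) = 0 ∩ FB · EC = 486/5]
   → C = (-69/5, 53/5)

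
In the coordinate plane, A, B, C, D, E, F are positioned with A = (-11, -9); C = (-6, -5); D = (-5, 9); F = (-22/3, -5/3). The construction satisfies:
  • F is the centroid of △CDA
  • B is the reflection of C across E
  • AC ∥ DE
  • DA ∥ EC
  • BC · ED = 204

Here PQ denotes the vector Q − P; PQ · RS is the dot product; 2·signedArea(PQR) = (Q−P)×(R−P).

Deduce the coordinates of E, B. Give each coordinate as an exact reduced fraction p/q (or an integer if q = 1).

B = (6, 31)
E = (0, 13)

1. E_x = 0  [DA ∥ EC ∩ AC ∥ DE]
2. E_y = 13  [DA ∥ EC ∩ AC ∥ DE]
   → E = (0, 13)
3. B_x = 6  [B is the reflection of C across E]
4. B_y = 31  [B is the reflection of C across E]
   → B = (6, 31)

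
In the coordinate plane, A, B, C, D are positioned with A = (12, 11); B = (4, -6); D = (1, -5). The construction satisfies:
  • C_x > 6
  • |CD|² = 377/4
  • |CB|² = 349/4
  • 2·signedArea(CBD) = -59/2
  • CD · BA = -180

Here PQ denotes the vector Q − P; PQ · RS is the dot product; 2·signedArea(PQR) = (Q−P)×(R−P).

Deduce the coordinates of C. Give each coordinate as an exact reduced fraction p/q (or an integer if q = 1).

C = (13/2, 3)

1. C_x = 13/2  [2·signedArea(CBD) = -59/2 ∩ CD · BA = -180]
2. C_y = 3  [2·signedArea(CBD) = -59/2 ∩ CD · BA = -180]
   → C = (13/2, 3)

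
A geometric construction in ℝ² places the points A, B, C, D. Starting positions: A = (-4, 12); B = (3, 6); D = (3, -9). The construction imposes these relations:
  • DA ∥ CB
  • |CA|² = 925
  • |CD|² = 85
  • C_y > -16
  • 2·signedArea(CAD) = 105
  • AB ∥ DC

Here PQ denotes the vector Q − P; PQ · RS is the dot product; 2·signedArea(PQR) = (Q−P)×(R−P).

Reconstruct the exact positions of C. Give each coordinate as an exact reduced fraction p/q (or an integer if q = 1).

C = (10, -15)

1. C_x = 10  [DA ∥ CB ∩ AB ∥ DC]
2. C_y = -15  [DA ∥ CB ∩ AB ∥ DC]
   → C = (10, -15)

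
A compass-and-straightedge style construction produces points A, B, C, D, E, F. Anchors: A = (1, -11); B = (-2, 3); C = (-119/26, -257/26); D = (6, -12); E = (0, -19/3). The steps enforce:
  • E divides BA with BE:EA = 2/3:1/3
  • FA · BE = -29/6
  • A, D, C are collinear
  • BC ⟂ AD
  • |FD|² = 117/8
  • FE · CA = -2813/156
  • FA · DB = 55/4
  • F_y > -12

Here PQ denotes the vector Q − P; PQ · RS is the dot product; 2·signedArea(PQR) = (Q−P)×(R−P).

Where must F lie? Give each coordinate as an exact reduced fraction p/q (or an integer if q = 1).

1. F_x = 9/4  [FA · BE = -29/6 ∩ FE · CA = -2813/156]
2. F_y = -45/4  [FA · BE = -29/6 ∩ FE · CA = -2813/156]
   → F = (9/4, -45/4)

F = (9/4, -45/4)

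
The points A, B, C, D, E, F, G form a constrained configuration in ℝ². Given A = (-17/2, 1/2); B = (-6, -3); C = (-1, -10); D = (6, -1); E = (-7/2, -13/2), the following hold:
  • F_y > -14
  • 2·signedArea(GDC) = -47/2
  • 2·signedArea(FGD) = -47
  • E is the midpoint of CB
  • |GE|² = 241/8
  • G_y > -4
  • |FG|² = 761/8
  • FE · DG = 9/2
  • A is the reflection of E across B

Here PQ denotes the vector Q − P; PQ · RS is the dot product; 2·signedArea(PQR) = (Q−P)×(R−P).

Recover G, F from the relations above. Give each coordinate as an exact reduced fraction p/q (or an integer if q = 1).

1. G_x = 5/4  [line 9·x + -7·y + -75/2 = 0 ∩ |GE|² = 241/8]
2. G_y = -15/4  [line 9·x + -7·y + -75/2 = 0 ∩ |GE|² = 241/8]
   → G = (5/4, -15/4)
3. F_x = 3/2  [2·signedArea(FGD) = -47 ∩ FE · DG = 9/2]
4. F_y = -27/2  [2·signedArea(FGD) = -47 ∩ FE · DG = 9/2]
   → F = (3/2, -27/2)

F = (3/2, -27/2)
G = (5/4, -15/4)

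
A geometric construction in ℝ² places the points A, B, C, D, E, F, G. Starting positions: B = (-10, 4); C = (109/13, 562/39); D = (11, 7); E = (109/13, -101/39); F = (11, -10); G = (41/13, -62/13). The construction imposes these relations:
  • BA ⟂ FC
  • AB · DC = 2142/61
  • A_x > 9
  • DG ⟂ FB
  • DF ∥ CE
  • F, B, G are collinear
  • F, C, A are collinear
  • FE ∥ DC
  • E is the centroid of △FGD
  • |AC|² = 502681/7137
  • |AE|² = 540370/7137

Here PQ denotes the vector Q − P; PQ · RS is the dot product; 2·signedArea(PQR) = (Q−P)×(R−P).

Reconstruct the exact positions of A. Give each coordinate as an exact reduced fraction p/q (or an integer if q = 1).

1. A_x = 566/61  [F, C, A are collinear ∩ BA ⟂ FC]
2. A_y = 370/61  [F, C, A are collinear ∩ BA ⟂ FC]
   → A = (566/61, 370/61)

A = (566/61, 370/61)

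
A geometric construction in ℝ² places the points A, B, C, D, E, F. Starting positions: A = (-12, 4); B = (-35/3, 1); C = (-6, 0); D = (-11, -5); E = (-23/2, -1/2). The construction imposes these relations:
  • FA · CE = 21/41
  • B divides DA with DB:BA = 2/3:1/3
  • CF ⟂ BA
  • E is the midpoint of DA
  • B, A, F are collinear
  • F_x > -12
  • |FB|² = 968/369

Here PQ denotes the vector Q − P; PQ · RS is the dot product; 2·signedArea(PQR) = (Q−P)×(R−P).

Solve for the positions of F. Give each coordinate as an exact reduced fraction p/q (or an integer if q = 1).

1. F_x = -471/41  [B, A, F are collinear ∩ CF ⟂ BA]
2. F_y = -25/41  [B, A, F are collinear ∩ CF ⟂ BA]
   → F = (-471/41, -25/41)

F = (-471/41, -25/41)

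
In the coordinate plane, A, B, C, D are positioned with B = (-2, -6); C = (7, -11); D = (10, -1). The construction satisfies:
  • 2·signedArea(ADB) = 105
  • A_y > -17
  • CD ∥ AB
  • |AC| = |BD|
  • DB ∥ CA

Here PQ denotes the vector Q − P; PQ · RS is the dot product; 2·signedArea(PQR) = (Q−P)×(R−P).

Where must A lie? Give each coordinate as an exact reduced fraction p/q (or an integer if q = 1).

1. A_x = -5  [CD ∥ AB ∩ DB ∥ CA]
2. A_y = -16  [CD ∥ AB ∩ DB ∥ CA]
   → A = (-5, -16)

A = (-5, -16)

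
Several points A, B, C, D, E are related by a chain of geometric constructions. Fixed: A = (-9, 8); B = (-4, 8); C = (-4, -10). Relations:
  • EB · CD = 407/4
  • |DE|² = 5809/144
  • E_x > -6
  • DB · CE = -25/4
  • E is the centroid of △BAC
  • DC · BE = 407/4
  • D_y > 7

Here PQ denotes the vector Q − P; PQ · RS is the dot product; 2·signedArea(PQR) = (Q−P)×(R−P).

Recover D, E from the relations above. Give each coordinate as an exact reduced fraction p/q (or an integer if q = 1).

D = (-31/4, 8)
E = (-17/3, 2)

1. E_x = -17/3  [E is the centroid of △BAC]
2. E_y = 2  [E is the centroid of △BAC]
   → E = (-17/3, 2)
3. D_x = -31/4  [DC · BE = 407/4 ∩ DB · CE = -25/4]
4. D_y = 8  [DC · BE = 407/4 ∩ DB · CE = -25/4]
   → D = (-31/4, 8)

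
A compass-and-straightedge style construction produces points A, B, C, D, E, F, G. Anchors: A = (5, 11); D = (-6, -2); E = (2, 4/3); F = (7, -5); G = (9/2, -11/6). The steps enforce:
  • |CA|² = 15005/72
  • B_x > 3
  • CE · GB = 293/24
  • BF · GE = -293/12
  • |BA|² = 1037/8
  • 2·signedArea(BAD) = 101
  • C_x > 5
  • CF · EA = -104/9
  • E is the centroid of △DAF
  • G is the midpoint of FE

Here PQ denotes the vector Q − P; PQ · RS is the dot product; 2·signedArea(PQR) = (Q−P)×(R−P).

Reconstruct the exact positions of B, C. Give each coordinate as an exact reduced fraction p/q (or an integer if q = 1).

B = (13/4, -1/4)
C = (23/4, -41/12)

1. B_x = 13/4  [BF · GE = -293/12 ∩ 2·signedArea(BAD) = 101]
2. B_y = -1/4  [BF · GE = -293/12 ∩ 2·signedArea(BAD) = 101]
   → B = (13/4, -1/4)
3. C_x = 23/4  [CF · EA = -104/9 ∩ CE · GB = 293/24]
4. C_y = -41/12  [CF · EA = -104/9 ∩ CE · GB = 293/24]
   → C = (23/4, -41/12)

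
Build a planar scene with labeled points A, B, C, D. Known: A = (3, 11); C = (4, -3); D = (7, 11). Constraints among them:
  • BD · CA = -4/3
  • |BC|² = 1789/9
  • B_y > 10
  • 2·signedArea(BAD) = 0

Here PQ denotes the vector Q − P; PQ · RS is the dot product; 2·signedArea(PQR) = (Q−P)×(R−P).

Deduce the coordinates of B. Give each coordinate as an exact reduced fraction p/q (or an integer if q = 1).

1. B_x = 17/3  [2·signedArea(BAD) = 0 ∩ BD · CA = -4/3]
2. B_y = 11  [2·signedArea(BAD) = 0 ∩ BD · CA = -4/3]
   → B = (17/3, 11)

B = (17/3, 11)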